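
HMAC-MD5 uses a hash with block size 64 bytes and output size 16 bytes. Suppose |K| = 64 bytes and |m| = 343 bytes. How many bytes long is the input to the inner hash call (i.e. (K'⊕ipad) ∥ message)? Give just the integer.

Key is 64 ≤ 64 bytes, zero-padded: |K'| = 64.
Inner input = (K'⊕ipad) ∥ m → 64 + 343 = 407 bytes.

407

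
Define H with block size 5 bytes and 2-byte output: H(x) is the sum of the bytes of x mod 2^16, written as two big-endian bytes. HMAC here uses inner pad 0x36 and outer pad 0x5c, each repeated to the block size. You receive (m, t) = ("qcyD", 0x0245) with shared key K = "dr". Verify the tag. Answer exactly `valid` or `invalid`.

valid

Key "dr" = 64 72 is 2 bytes ≤ B = 5; zero-pad to 5 bytes: K' = 64 72 00 00 00.
K' ⊕ ipad = 52 44 36 36 36; K' ⊕ opad = 38 2e 5c 5c 5c.
Inner hash: sum = 82+68+54+54+54+113+99+121+68 = 713 → 02 c9.
Outer hash (recomputed tag): sum = 56+46+92+92+92+2+201 = 581 → 02 45.
Recomputed tag = 0245; claimed = 0245 → match.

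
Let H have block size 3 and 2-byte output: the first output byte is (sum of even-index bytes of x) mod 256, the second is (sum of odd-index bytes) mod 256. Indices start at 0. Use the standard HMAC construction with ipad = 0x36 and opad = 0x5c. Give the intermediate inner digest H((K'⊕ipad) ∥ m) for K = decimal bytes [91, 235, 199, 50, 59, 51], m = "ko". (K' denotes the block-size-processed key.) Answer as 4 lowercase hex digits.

Key decimal bytes [91, 235, 199, 50, 59, 51] = 5b eb c7 32 3b 33 is 6 bytes > B = 3, so hash it first: H(key) = 5d 50, then zero-pad to 3 bytes: K' = 5d 50 00.
K' ⊕ ipad = 6b 66 36.
Inner input = 6b 66 36 ∥ 6b 6f.
Inner hash: even-index sum = 272 mod 256 = 16; odd-index sum = 209 mod 256 = 209 → 10 d1.

10d1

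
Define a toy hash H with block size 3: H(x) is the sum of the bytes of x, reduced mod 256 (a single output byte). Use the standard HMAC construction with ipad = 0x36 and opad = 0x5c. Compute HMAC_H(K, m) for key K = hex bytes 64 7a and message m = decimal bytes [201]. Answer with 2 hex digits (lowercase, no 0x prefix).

Key hex bytes 64 7a is 2 bytes ≤ B = 3; zero-pad to 3 bytes: K' = 64 7a 00.
K' ⊕ ipad = 52 4c 36.  K' ⊕ opad = 38 26 5c.
Inner input = (K'⊕ipad) ∥ m = 52 4c 36 ∥ c9.
Inner hash: sum = 82+76+54+201 = 413; mod 256 = 157 → 9d.
Outer input = (K'⊕opad) ∥ inner = 38 26 5c ∥ 9d.
Outer hash (tag): sum = 56+38+92+157 = 343; mod 256 = 87 → 57.

57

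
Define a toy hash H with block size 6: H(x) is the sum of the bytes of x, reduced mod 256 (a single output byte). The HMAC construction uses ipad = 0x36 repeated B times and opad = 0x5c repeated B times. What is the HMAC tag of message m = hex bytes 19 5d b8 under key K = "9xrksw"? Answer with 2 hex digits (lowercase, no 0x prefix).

Key "9xrksw" = 39 78 72 6b 73 77 is exactly B = 6 bytes: K' = 39 78 72 6b 73 77.
K' ⊕ ipad = 0f 4e 44 5d 45 41.  K' ⊕ opad = 65 24 2e 37 2f 2b.
Inner input = (K'⊕ipad) ∥ m = 0f 4e 44 5d 45 41 ∥ 19 5d b8.
Inner hash: sum = 15+78+68+93+69+65+25+93+184 = 690; mod 256 = 178 → b2.
Outer input = (K'⊕opad) ∥ inner = 65 24 2e 37 2f 2b ∥ b2.
Outer hash (tag): sum = 101+36+46+55+47+43+178 = 506; mod 256 = 250 → fa.

fa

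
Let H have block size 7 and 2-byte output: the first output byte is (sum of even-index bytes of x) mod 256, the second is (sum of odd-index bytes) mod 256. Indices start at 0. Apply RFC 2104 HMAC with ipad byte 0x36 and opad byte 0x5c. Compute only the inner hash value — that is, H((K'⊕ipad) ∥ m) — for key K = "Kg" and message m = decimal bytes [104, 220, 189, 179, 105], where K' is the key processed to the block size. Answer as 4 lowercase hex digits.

Key "Kg" = 4b 67 is 2 bytes ≤ B = 7; zero-pad to 7 bytes: K' = 4b 67 00 00 00 00 00.
K' ⊕ ipad = 7d 51 36 36 36 36 36.
Inner input = 7d 51 36 36 36 36 36 ∥ 68 dc bd b3 69.
Inner hash: even-index sum = 686 mod 256 = 174; odd-index sum = 587 mod 256 = 75 → ae 4b.

ae4b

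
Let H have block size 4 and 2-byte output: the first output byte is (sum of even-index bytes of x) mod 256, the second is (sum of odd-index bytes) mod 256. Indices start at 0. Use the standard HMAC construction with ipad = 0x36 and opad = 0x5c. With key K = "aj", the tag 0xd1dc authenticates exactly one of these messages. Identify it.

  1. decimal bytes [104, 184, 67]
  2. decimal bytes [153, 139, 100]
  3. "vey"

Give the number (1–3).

1

Key "aj" = 61 6a is 2 bytes ≤ B = 4; zero-pad to 4 bytes: K' = 61 6a 00 00.
K' ⊕ ipad = 57 5c 36 36; K' ⊕ opad = 3d 36 5c 5c.
m1: inner = H(57 5c 36 36 68 b8 43) = 38 4a; tag = H(3d 36 5c 5c 38 4a) = d1dc ← matches
m2: inner = H(57 5c 36 36 99 8b 64) = 8a 1d; tag = H(3d 36 5c 5c 8a 1d) = 23af
m3: inner = H(57 5c 36 36 76 65 79) = 7c f7; tag = H(3d 36 5c 5c 7c f7) = 1589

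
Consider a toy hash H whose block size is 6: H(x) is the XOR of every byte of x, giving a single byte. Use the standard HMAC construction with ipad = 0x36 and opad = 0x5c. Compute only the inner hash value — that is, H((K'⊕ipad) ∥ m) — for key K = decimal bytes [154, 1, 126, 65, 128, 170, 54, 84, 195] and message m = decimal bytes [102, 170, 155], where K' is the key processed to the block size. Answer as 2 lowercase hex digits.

Key decimal bytes [154, 1, 126, 65, 128, 170, 54, 84, 195] = 9a 01 7e 41 80 aa 36 54 c3 is 9 bytes > B = 6, so hash it first: H(key) = 2f, then zero-pad to 6 bytes: K' = 2f 00 00 00 00 00.
K' ⊕ ipad = 19 36 36 36 36 36.
Inner input = 19 36 36 36 36 36 ∥ 66 aa 9b.
Inner hash: XOR 19⊕36⊕36⊕36⊕36⊕36⊕66⊕aa⊕9b = 78.

78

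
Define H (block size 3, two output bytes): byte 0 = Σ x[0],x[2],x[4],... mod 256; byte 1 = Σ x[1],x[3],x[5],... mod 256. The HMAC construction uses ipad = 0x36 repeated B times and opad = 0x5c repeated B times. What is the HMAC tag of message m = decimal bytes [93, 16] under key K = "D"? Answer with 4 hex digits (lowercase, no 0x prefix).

0714

Key "D" = 44 is 1 byte ≤ B = 3; zero-pad to 3 bytes: K' = 44 00 00.
K' ⊕ ipad = 72 36 36.  K' ⊕ opad = 18 5c 5c.
Inner input = (K'⊕ipad) ∥ m = 72 36 36 ∥ 5d 10.
Inner hash: even-index sum = 184 mod 256 = 184; odd-index sum = 147 mod 256 = 147 → b8 93.
Outer input = (K'⊕opad) ∥ inner = 18 5c 5c ∥ b8 93.
Outer hash (tag): even-index sum = 263 mod 256 = 7; odd-index sum = 276 mod 256 = 20 → 07 14.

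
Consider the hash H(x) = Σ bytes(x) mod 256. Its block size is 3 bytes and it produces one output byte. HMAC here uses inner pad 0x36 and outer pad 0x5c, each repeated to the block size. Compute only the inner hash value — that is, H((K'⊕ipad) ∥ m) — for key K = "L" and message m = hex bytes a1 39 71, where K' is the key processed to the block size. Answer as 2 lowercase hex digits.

31

Key "L" = 4c is 1 byte ≤ B = 3; zero-pad to 3 bytes: K' = 4c 00 00.
K' ⊕ ipad = 7a 36 36.
Inner input = 7a 36 36 ∥ a1 39 71.
Inner hash: sum = 122+54+54+161+57+113 = 561; mod 256 = 49 → 31.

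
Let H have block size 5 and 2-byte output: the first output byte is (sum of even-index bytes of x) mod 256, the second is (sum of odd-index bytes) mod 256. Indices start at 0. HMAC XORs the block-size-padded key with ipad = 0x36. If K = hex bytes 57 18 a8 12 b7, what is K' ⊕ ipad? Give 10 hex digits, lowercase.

612e9e2481

Key hex bytes 57 18 a8 12 b7 is exactly B = 5 bytes: K' = 57 18 a8 12 b7.
XOR each byte with 0x36: 57⊕36=61, 18⊕36=2e, a8⊕36=9e, 12⊕36=24, b7⊕36=81.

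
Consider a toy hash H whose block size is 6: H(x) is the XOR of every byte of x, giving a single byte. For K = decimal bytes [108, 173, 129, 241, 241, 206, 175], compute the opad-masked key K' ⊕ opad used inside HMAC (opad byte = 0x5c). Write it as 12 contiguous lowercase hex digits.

Key decimal bytes [108, 173, 129, 241, 241, 206, 175] = 6c ad 81 f1 f1 ce af is 7 bytes > B = 6, so hash it first: H(key) = 21, then zero-pad to 6 bytes: K' = 21 00 00 00 00 00.
XOR each byte with 0x5c: 21⊕5c=7d, 00⊕5c=5c, 00⊕5c=5c, 00⊕5c=5c, 00⊕5c=5c, 00⊕5c=5c.

7d5c5c5c5c5c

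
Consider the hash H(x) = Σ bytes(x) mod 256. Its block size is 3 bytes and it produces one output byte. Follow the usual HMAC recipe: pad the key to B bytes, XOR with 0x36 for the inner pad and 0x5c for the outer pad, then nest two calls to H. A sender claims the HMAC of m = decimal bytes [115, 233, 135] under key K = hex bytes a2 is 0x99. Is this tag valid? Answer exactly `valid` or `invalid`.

valid

Key hex bytes a2 is 1 byte ≤ B = 3; zero-pad to 3 bytes: K' = a2 00 00.
K' ⊕ ipad = 94 36 36; K' ⊕ opad = fe 5c 5c.
Inner hash: sum = 148+54+54+115+233+135 = 739; mod 256 = 227 → e3.
Outer hash (recomputed tag): sum = 254+92+92+227 = 665; mod 256 = 153 → 99.
Recomputed tag = 99; claimed = 99 → match.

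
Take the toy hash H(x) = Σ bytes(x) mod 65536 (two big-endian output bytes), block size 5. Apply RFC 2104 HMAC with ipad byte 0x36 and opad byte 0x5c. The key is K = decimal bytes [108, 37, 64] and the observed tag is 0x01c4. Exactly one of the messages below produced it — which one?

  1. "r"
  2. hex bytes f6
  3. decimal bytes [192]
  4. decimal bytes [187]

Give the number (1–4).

2

Key decimal bytes [108, 37, 64] = 6c 25 40 is 3 bytes ≤ B = 5; zero-pad to 5 bytes: K' = 6c 25 40 00 00.
K' ⊕ ipad = 5a 13 76 36 36; K' ⊕ opad = 30 79 1c 5c 5c.
m1: inner = H(5a 13 76 36 36 72) = 01 c1; tag = H(30 79 1c 5c 5c 01 c1) = 023f
m2: inner = H(5a 13 76 36 36 f6) = 02 45; tag = H(30 79 1c 5c 5c 02 45) = 01c4 ← matches
m3: inner = H(5a 13 76 36 36 c0) = 02 0f; tag = H(30 79 1c 5c 5c 02 0f) = 018e
m4: inner = H(5a 13 76 36 36 bb) = 02 0a; tag = H(30 79 1c 5c 5c 02 0a) = 0189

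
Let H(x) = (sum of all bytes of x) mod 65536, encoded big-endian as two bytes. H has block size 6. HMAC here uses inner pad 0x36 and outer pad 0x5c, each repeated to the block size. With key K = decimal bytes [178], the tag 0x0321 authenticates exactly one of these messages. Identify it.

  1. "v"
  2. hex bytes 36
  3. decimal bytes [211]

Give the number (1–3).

3

Key decimal bytes [178] = b2 is 1 byte ≤ B = 6; zero-pad to 6 bytes: K' = b2 00 00 00 00 00.
K' ⊕ ipad = 84 36 36 36 36 36; K' ⊕ opad = ee 5c 5c 5c 5c 5c.
m1: inner = H(84 36 36 36 36 36 76) = 02 08; tag = H(ee 5c 5c 5c 5c 5c 02 08) = 02c4
m2: inner = H(84 36 36 36 36 36 36) = 01 c8; tag = H(ee 5c 5c 5c 5c 5c 01 c8) = 0383
m3: inner = H(84 36 36 36 36 36 d3) = 02 65; tag = H(ee 5c 5c 5c 5c 5c 02 65) = 0321 ← matches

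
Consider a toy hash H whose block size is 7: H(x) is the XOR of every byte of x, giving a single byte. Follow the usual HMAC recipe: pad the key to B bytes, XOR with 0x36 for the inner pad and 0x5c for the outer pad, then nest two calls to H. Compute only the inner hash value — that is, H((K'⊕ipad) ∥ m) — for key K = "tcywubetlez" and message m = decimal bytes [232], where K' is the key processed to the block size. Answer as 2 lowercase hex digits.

b2

Key "tcywubetlez" = 74 63 79 77 75 62 65 74 6c 65 7a is 11 bytes > B = 7, so hash it first: H(key) = 6c, then zero-pad to 7 bytes: K' = 6c 00 00 00 00 00 00.
K' ⊕ ipad = 5a 36 36 36 36 36 36.
Inner input = 5a 36 36 36 36 36 36 ∥ e8.
Inner hash: XOR 5a⊕36⊕36⊕36⊕36⊕36⊕36⊕e8 = b2.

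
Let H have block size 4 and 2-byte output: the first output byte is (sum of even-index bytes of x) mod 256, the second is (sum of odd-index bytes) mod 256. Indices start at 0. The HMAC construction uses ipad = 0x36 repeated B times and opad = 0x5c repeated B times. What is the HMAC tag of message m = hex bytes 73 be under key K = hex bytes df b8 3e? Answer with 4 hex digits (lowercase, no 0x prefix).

49c2

Key hex bytes df b8 3e is 3 bytes ≤ B = 4; zero-pad to 4 bytes: K' = df b8 3e 00.
K' ⊕ ipad = e9 8e 08 36.  K' ⊕ opad = 83 e4 62 5c.
Inner input = (K'⊕ipad) ∥ m = e9 8e 08 36 ∥ 73 be.
Inner hash: even-index sum = 356 mod 256 = 100; odd-index sum = 386 mod 256 = 130 → 64 82.
Outer input = (K'⊕opad) ∥ inner = 83 e4 62 5c ∥ 64 82.
Outer hash (tag): even-index sum = 329 mod 256 = 73; odd-index sum = 450 mod 256 = 194 → 49 c2.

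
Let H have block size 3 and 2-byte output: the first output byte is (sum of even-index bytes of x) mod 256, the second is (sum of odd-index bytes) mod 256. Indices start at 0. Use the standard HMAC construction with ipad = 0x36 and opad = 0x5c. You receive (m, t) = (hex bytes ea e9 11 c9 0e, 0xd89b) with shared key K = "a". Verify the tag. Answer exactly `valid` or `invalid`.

Key "a" = 61 is 1 byte ≤ B = 3; zero-pad to 3 bytes: K' = 61 00 00.
K' ⊕ ipad = 57 36 36; K' ⊕ opad = 3d 5c 5c.
Inner hash: even-index sum = 575 mod 256 = 63; odd-index sum = 319 mod 256 = 63 → 3f 3f.
Outer hash (recomputed tag): even-index sum = 216 mod 256 = 216; odd-index sum = 155 mod 256 = 155 → d8 9b.
Recomputed tag = d89b; claimed = d89b → match.

valid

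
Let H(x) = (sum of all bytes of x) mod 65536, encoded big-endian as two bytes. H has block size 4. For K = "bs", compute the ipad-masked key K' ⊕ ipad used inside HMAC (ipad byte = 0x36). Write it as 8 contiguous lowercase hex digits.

54453636

Key "bs" = 62 73 is 2 bytes ≤ B = 4; zero-pad to 4 bytes: K' = 62 73 00 00.
XOR each byte with 0x36: 62⊕36=54, 73⊕36=45, 00⊕36=36, 00⊕36=36.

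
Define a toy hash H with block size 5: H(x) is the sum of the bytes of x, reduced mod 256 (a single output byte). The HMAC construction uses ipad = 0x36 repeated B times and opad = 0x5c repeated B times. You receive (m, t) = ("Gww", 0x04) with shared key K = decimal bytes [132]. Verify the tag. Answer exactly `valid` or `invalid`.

Key decimal bytes [132] = 84 is 1 byte ≤ B = 5; zero-pad to 5 bytes: K' = 84 00 00 00 00.
K' ⊕ ipad = b2 36 36 36 36; K' ⊕ opad = d8 5c 5c 5c 5c.
Inner hash: sum = 178+54+54+54+54+71+119+119 = 703; mod 256 = 191 → bf.
Outer hash (recomputed tag): sum = 216+92+92+92+92+191 = 775; mod 256 = 7 → 07.
Recomputed tag = 07; claimed = 04 → mismatch.

invalid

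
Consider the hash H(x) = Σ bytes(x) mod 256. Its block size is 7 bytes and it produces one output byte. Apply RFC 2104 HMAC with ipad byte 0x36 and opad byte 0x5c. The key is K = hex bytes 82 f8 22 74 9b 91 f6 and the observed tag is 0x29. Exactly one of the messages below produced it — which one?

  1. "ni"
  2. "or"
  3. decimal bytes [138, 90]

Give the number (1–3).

1

Key hex bytes 82 f8 22 74 9b 91 f6 is exactly B = 7 bytes: K' = 82 f8 22 74 9b 91 f6.
K' ⊕ ipad = b4 ce 14 42 ad a7 c0; K' ⊕ opad = de a4 7e 28 c7 cd aa.
m1: inner = H(b4 ce 14 42 ad a7 c0 6e 69) = c3; tag = H(de a4 7e 28 c7 cd aa c3) = 29 ← matches
m2: inner = H(b4 ce 14 42 ad a7 c0 6f 72) = cd; tag = H(de a4 7e 28 c7 cd aa cd) = 33
m3: inner = H(b4 ce 14 42 ad a7 c0 8a 5a) = d0; tag = H(de a4 7e 28 c7 cd aa d0) = 36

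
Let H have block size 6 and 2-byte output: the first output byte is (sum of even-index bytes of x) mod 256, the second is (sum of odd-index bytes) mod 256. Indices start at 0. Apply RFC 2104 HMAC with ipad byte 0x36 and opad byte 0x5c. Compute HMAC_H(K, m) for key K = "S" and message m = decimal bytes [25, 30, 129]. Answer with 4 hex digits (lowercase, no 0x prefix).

Key "S" = 53 is 1 byte ≤ B = 6; zero-pad to 6 bytes: K' = 53 00 00 00 00 00.
K' ⊕ ipad = 65 36 36 36 36 36.  K' ⊕ opad = 0f 5c 5c 5c 5c 5c.
Inner input = (K'⊕ipad) ∥ m = 65 36 36 36 36 36 ∥ 19 1e 81.
Inner hash: even-index sum = 363 mod 256 = 107; odd-index sum = 192 mod 256 = 192 → 6b c0.
Outer input = (K'⊕opad) ∥ inner = 0f 5c 5c 5c 5c 5c ∥ 6b c0.
Outer hash (tag): even-index sum = 306 mod 256 = 50; odd-index sum = 468 mod 256 = 212 → 32 d4.

32d4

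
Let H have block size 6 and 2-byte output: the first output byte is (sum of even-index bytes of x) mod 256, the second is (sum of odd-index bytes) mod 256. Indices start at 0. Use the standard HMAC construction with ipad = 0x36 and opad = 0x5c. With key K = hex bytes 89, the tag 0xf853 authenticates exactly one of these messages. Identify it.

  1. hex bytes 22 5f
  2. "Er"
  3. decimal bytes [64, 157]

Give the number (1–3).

Key hex bytes 89 is 1 byte ≤ B = 6; zero-pad to 6 bytes: K' = 89 00 00 00 00 00.
K' ⊕ ipad = bf 36 36 36 36 36; K' ⊕ opad = d5 5c 5c 5c 5c 5c.
m1: inner = H(bf 36 36 36 36 36 22 5f) = 4d 01; tag = H(d5 5c 5c 5c 5c 5c 4d 01) = da15
m2: inner = H(bf 36 36 36 36 36 45 72) = 70 14; tag = H(d5 5c 5c 5c 5c 5c 70 14) = fd28
m3: inner = H(bf 36 36 36 36 36 40 9d) = 6b 3f; tag = H(d5 5c 5c 5c 5c 5c 6b 3f) = f853 ← matches

3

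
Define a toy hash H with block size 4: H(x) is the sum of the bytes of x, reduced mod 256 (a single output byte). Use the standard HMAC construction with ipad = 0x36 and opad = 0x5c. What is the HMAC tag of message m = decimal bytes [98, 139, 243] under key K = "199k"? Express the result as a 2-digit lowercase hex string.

Key "199k" = 31 39 39 6b is exactly B = 4 bytes: K' = 31 39 39 6b.
K' ⊕ ipad = 07 0f 0f 5d.  K' ⊕ opad = 6d 65 65 37.
Inner input = (K'⊕ipad) ∥ m = 07 0f 0f 5d ∥ 62 8b f3.
Inner hash: sum = 7+15+15+93+98+139+243 = 610; mod 256 = 98 → 62.
Outer input = (K'⊕opad) ∥ inner = 6d 65 65 37 ∥ 62.
Outer hash (tag): sum = 109+101+101+55+98 = 464; mod 256 = 208 → d0.

d0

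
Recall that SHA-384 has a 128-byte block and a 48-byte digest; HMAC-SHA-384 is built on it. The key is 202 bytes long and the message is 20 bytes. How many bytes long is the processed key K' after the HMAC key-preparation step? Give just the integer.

128

Key is 202 > 128 bytes, so it is hashed to 48 bytes then zero-padded to 128: |K'| = 128.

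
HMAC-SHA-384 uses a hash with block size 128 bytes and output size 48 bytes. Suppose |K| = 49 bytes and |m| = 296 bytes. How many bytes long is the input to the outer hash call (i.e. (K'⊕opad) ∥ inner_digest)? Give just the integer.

Key is 49 ≤ 128 bytes, zero-padded: |K'| = 128.
Outer input = (K'⊕opad) ∥ H(inner) → 128 + 48 = 176 bytes.

176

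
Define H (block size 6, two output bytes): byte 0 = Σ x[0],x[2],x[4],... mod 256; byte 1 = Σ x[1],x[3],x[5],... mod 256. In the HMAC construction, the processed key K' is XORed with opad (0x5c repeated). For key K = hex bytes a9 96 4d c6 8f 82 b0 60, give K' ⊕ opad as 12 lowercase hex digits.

Key hex bytes a9 96 4d c6 8f 82 b0 60 is 8 bytes > B = 6, so hash it first: H(key) = 35 3e, then zero-pad to 6 bytes: K' = 35 3e 00 00 00 00.
XOR each byte with 0x5c: 35⊕5c=69, 3e⊕5c=62, 00⊕5c=5c, 00⊕5c=5c, 00⊕5c=5c, 00⊕5c=5c.

69625c5c5c5c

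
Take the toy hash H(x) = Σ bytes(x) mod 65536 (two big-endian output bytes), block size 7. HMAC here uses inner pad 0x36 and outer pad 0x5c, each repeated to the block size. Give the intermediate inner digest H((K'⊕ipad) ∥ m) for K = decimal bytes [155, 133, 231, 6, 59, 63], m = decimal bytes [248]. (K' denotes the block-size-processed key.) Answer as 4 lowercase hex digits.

03a5

Key decimal bytes [155, 133, 231, 6, 59, 63] = 9b 85 e7 06 3b 3f is 6 bytes ≤ B = 7; zero-pad to 7 bytes: K' = 9b 85 e7 06 3b 3f 00.
K' ⊕ ipad = ad b3 d1 30 0d 09 36.
Inner input = ad b3 d1 30 0d 09 36 ∥ f8.
Inner hash: sum = 173+179+209+48+13+9+54+248 = 933 → 03 a5.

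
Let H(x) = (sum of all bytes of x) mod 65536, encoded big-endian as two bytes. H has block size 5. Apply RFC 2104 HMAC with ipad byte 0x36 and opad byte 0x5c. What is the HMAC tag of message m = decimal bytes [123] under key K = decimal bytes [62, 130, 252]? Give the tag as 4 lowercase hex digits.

0307

Key decimal bytes [62, 130, 252] = 3e 82 fc is 3 bytes ≤ B = 5; zero-pad to 5 bytes: K' = 3e 82 fc 00 00.
K' ⊕ ipad = 08 b4 ca 36 36.  K' ⊕ opad = 62 de a0 5c 5c.
Inner input = (K'⊕ipad) ∥ m = 08 b4 ca 36 36 ∥ 7b.
Inner hash: sum = 8+180+202+54+54+123 = 621 → 02 6d.
Outer input = (K'⊕opad) ∥ inner = 62 de a0 5c 5c ∥ 02 6d.
Outer hash (tag): sum = 98+222+160+92+92+2+109 = 775 → 03 07.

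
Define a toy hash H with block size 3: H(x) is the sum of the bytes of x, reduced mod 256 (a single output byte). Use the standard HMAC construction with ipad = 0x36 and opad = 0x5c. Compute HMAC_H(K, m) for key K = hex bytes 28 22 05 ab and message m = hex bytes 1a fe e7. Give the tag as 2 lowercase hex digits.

95

Key hex bytes 28 22 05 ab is 4 bytes > B = 3, so hash it first: H(key) = fa, then zero-pad to 3 bytes: K' = fa 00 00.
K' ⊕ ipad = cc 36 36.  K' ⊕ opad = a6 5c 5c.
Inner input = (K'⊕ipad) ∥ m = cc 36 36 ∥ 1a fe e7.
Inner hash: sum = 204+54+54+26+254+231 = 823; mod 256 = 55 → 37.
Outer input = (K'⊕opad) ∥ inner = a6 5c 5c ∥ 37.
Outer hash (tag): sum = 166+92+92+55 = 405; mod 256 = 149 → 95.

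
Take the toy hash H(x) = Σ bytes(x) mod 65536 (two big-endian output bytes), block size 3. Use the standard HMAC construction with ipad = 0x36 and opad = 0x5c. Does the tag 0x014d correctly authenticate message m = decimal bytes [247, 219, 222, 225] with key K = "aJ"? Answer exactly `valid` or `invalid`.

valid

Key "aJ" = 61 4a is 2 bytes ≤ B = 3; zero-pad to 3 bytes: K' = 61 4a 00.
K' ⊕ ipad = 57 7c 36; K' ⊕ opad = 3d 16 5c.
Inner hash: sum = 87+124+54+247+219+222+225 = 1178 → 04 9a.
Outer hash (recomputed tag): sum = 61+22+92+4+154 = 333 → 01 4d.
Recomputed tag = 014d; claimed = 014d → match.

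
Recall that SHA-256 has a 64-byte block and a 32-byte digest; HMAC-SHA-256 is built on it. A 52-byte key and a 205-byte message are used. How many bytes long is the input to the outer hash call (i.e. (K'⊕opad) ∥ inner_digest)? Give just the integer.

96

Key is 52 ≤ 64 bytes, zero-padded: |K'| = 64.
Outer input = (K'⊕opad) ∥ H(inner) → 64 + 32 = 96 bytes.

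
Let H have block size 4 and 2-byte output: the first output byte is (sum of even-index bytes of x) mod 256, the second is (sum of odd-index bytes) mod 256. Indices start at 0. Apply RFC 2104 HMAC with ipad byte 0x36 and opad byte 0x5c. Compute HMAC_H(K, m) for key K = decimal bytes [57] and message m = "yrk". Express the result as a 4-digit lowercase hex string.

ea96

Key decimal bytes [57] = 39 is 1 byte ≤ B = 4; zero-pad to 4 bytes: K' = 39 00 00 00.
K' ⊕ ipad = 0f 36 36 36.  K' ⊕ opad = 65 5c 5c 5c.
Inner input = (K'⊕ipad) ∥ m = 0f 36 36 36 ∥ 79 72 6b.
Inner hash: even-index sum = 297 mod 256 = 41; odd-index sum = 222 mod 256 = 222 → 29 de.
Outer input = (K'⊕opad) ∥ inner = 65 5c 5c 5c ∥ 29 de.
Outer hash (tag): even-index sum = 234 mod 256 = 234; odd-index sum = 406 mod 256 = 150 → ea 96.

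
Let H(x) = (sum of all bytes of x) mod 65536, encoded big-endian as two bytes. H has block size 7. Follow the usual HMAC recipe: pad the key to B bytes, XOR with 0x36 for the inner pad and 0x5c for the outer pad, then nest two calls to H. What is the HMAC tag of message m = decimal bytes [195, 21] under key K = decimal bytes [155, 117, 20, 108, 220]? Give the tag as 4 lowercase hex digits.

033d

Key decimal bytes [155, 117, 20, 108, 220] = 9b 75 14 6c dc is 5 bytes ≤ B = 7; zero-pad to 7 bytes: K' = 9b 75 14 6c dc 00 00.
K' ⊕ ipad = ad 43 22 5a ea 36 36.  K' ⊕ opad = c7 29 48 30 80 5c 5c.
Inner input = (K'⊕ipad) ∥ m = ad 43 22 5a ea 36 36 ∥ c3 15.
Inner hash: sum = 173+67+34+90+234+54+54+195+21 = 922 → 03 9a.
Outer input = (K'⊕opad) ∥ inner = c7 29 48 30 80 5c 5c ∥ 03 9a.
Outer hash (tag): sum = 199+41+72+48+128+92+92+3+154 = 829 → 03 3d.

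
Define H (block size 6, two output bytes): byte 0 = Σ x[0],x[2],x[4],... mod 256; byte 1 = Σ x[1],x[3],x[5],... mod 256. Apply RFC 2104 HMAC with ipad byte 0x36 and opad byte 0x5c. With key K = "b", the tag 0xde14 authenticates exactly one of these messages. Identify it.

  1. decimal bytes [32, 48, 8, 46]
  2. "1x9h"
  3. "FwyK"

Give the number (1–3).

1

Key "b" = 62 is 1 byte ≤ B = 6; zero-pad to 6 bytes: K' = 62 00 00 00 00 00.
K' ⊕ ipad = 54 36 36 36 36 36; K' ⊕ opad = 3e 5c 5c 5c 5c 5c.
m1: inner = H(54 36 36 36 36 36 20 30 08 2e) = e8 00; tag = H(3e 5c 5c 5c 5c 5c e8 00) = de14 ← matches
m2: inner = H(54 36 36 36 36 36 31 78 39 68) = 2a 82; tag = H(3e 5c 5c 5c 5c 5c 2a 82) = 2096
m3: inner = H(54 36 36 36 36 36 46 77 79 4b) = 7f 64; tag = H(3e 5c 5c 5c 5c 5c 7f 64) = 7578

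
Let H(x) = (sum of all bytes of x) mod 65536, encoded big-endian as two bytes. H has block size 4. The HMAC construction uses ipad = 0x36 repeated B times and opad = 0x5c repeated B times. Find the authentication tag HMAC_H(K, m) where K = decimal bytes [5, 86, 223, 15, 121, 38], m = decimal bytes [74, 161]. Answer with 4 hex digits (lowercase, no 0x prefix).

0237

Key decimal bytes [5, 86, 223, 15, 121, 38] = 05 56 df 0f 79 26 is 6 bytes > B = 4, so hash it first: H(key) = 01 e8, then zero-pad to 4 bytes: K' = 01 e8 00 00.
K' ⊕ ipad = 37 de 36 36.  K' ⊕ opad = 5d b4 5c 5c.
Inner input = (K'⊕ipad) ∥ m = 37 de 36 36 ∥ 4a a1.
Inner hash: sum = 55+222+54+54+74+161 = 620 → 02 6c.
Outer input = (K'⊕opad) ∥ inner = 5d b4 5c 5c ∥ 02 6c.
Outer hash (tag): sum = 93+180+92+92+2+108 = 567 → 02 37.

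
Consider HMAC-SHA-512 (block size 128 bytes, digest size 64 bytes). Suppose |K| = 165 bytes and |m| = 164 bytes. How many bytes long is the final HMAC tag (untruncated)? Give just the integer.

64

The tag is one SHA-512 digest: 64 bytes.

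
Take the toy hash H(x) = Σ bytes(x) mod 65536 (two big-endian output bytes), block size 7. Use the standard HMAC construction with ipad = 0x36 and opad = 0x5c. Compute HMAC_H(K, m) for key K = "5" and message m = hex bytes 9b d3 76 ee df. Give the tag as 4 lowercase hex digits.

038d

Key "5" = 35 is 1 byte ≤ B = 7; zero-pad to 7 bytes: K' = 35 00 00 00 00 00 00.
K' ⊕ ipad = 03 36 36 36 36 36 36.  K' ⊕ opad = 69 5c 5c 5c 5c 5c 5c.
Inner input = (K'⊕ipad) ∥ m = 03 36 36 36 36 36 36 ∥ 9b d3 76 ee df.
Inner hash: sum = 3+54+54+54+54+54+54+155+211+118+238+223 = 1272 → 04 f8.
Outer input = (K'⊕opad) ∥ inner = 69 5c 5c 5c 5c 5c 5c ∥ 04 f8.
Outer hash (tag): sum = 105+92+92+92+92+92+92+4+248 = 909 → 03 8d.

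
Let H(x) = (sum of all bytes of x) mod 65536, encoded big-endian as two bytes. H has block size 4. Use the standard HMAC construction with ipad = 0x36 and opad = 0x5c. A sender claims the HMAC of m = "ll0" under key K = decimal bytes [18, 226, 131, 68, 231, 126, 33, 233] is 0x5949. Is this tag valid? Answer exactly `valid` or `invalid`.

Key decimal bytes [18, 226, 131, 68, 231, 126, 33, 233] = 12 e2 83 44 e7 7e 21 e9 is 8 bytes > B = 4, so hash it first: H(key) = 04 2a, then zero-pad to 4 bytes: K' = 04 2a 00 00.
K' ⊕ ipad = 32 1c 36 36; K' ⊕ opad = 58 76 5c 5c.
Inner hash: sum = 50+28+54+54+108+108+48 = 450 → 01 c2.
Outer hash (recomputed tag): sum = 88+118+92+92+1+194 = 585 → 02 49.
Recomputed tag = 0249; claimed = 5949 → mismatch.

invalid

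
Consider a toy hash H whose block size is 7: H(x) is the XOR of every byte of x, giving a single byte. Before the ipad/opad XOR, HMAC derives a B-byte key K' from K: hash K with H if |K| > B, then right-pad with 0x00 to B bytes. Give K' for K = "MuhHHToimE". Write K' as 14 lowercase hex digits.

|K| = 10 > B = 7, so first hash the key.
H(K): XOR 4d⊕75⊕68⊕48⊕48⊕54⊕6f⊕69⊕6d⊕45 = 2a.
Zero-pad H(K) = 2a to 7 bytes: K' = 2a 00 00 00 00 00 00.

2a000000000000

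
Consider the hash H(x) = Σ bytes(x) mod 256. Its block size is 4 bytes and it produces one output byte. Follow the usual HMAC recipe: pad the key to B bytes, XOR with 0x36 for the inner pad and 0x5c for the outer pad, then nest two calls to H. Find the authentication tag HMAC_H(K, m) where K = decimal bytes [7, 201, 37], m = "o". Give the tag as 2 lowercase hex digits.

ad

Key decimal bytes [7, 201, 37] = 07 c9 25 is 3 bytes ≤ B = 4; zero-pad to 4 bytes: K' = 07 c9 25 00.
K' ⊕ ipad = 31 ff 13 36.  K' ⊕ opad = 5b 95 79 5c.
Inner input = (K'⊕ipad) ∥ m = 31 ff 13 36 ∥ 6f.
Inner hash: sum = 49+255+19+54+111 = 488; mod 256 = 232 → e8.
Outer input = (K'⊕opad) ∥ inner = 5b 95 79 5c ∥ e8.
Outer hash (tag): sum = 91+149+121+92+232 = 685; mod 256 = 173 → ad.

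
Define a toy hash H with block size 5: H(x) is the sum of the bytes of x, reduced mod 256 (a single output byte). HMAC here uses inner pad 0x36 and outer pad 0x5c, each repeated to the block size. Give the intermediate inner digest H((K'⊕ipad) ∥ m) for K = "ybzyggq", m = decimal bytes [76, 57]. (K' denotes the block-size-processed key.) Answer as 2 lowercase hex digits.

Key "ybzyggq" = 79 62 7a 79 67 67 71 is 7 bytes > B = 5, so hash it first: H(key) = 0d, then zero-pad to 5 bytes: K' = 0d 00 00 00 00.
K' ⊕ ipad = 3b 36 36 36 36.
Inner input = 3b 36 36 36 36 ∥ 4c 39.
Inner hash: sum = 59+54+54+54+54+76+57 = 408; mod 256 = 152 → 98.

98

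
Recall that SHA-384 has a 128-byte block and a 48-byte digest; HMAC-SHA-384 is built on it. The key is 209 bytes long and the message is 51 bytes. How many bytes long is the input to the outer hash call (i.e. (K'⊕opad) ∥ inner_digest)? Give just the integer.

Key is 209 > 128 bytes, so it is hashed to 48 bytes then zero-padded to 128: |K'| = 128.
Outer input = (K'⊕opad) ∥ H(inner) → 128 + 48 = 176 bytes.

176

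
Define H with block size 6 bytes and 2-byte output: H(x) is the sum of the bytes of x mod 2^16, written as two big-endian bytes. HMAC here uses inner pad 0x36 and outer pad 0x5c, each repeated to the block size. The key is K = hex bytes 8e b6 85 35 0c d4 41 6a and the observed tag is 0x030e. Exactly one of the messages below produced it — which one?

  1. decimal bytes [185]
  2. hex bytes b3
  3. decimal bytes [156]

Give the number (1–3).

3

Key hex bytes 8e b6 85 35 0c d4 41 6a is 8 bytes > B = 6, so hash it first: H(key) = 03 89, then zero-pad to 6 bytes: K' = 03 89 00 00 00 00.
K' ⊕ ipad = 35 bf 36 36 36 36; K' ⊕ opad = 5f d5 5c 5c 5c 5c.
m1: inner = H(35 bf 36 36 36 36 b9) = 02 85; tag = H(5f d5 5c 5c 5c 5c 02 85) = 032b
m2: inner = H(35 bf 36 36 36 36 b3) = 02 7f; tag = H(5f d5 5c 5c 5c 5c 02 7f) = 0325
m3: inner = H(35 bf 36 36 36 36 9c) = 02 68; tag = H(5f d5 5c 5c 5c 5c 02 68) = 030e ← matches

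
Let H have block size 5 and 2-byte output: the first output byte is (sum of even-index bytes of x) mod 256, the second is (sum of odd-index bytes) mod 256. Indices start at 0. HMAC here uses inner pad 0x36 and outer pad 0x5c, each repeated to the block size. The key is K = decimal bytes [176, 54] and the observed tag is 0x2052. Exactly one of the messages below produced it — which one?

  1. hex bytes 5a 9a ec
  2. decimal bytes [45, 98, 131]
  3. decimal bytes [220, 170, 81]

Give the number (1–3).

1

Key decimal bytes [176, 54] = b0 36 is 2 bytes ≤ B = 5; zero-pad to 5 bytes: K' = b0 36 00 00 00.
K' ⊕ ipad = 86 00 36 36 36; K' ⊕ opad = ec 6a 5c 5c 5c.
m1: inner = H(86 00 36 36 36 5a 9a ec) = 8c 7c; tag = H(ec 6a 5c 5c 5c 8c 7c) = 2052 ← matches
m2: inner = H(86 00 36 36 36 2d 62 83) = 54 e6; tag = H(ec 6a 5c 5c 5c 54 e6) = 8a1a
m3: inner = H(86 00 36 36 36 dc aa 51) = 9c 63; tag = H(ec 6a 5c 5c 5c 9c 63) = 0762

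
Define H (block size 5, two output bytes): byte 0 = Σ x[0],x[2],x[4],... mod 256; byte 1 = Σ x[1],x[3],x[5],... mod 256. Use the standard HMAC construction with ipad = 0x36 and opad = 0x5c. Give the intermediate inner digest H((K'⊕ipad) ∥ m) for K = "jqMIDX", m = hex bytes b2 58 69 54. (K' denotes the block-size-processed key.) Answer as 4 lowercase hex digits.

Key "jqMIDX" = 6a 71 4d 49 44 58 is 6 bytes > B = 5, so hash it first: H(key) = fb 12, then zero-pad to 5 bytes: K' = fb 12 00 00 00.
K' ⊕ ipad = cd 24 36 36 36.
Inner input = cd 24 36 36 36 ∥ b2 58 69 54.
Inner hash: even-index sum = 485 mod 256 = 229; odd-index sum = 373 mod 256 = 117 → e5 75.

e575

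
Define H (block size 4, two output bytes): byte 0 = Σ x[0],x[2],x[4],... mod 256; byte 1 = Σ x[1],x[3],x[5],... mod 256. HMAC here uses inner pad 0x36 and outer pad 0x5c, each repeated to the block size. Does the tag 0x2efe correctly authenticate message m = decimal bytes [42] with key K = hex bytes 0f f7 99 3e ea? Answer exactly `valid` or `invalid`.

valid

Key hex bytes 0f f7 99 3e ea is 5 bytes > B = 4, so hash it first: H(key) = 92 35, then zero-pad to 4 bytes: K' = 92 35 00 00.
K' ⊕ ipad = a4 03 36 36; K' ⊕ opad = ce 69 5c 5c.
Inner hash: even-index sum = 260 mod 256 = 4; odd-index sum = 57 mod 256 = 57 → 04 39.
Outer hash (recomputed tag): even-index sum = 302 mod 256 = 46; odd-index sum = 254 mod 256 = 254 → 2e fe.
Recomputed tag = 2efe; claimed = 2efe → match.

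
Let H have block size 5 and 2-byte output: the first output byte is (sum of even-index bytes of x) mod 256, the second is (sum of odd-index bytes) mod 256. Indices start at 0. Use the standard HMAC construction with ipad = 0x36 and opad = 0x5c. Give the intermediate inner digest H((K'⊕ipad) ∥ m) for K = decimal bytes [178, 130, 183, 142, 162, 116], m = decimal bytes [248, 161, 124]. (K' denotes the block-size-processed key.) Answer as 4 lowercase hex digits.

4a5c

Key decimal bytes [178, 130, 183, 142, 162, 116] = b2 82 b7 8e a2 74 is 6 bytes > B = 5, so hash it first: H(key) = 0b 84, then zero-pad to 5 bytes: K' = 0b 84 00 00 00.
K' ⊕ ipad = 3d b2 36 36 36.
Inner input = 3d b2 36 36 36 ∥ f8 a1 7c.
Inner hash: even-index sum = 330 mod 256 = 74; odd-index sum = 604 mod 256 = 92 → 4a 5c.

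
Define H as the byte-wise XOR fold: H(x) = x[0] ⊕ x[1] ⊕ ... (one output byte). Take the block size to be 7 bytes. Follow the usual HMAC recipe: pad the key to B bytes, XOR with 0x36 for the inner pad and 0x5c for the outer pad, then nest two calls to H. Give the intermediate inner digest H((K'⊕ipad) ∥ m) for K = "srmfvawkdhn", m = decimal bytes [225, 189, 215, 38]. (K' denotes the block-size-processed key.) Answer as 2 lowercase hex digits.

f8

Key "srmfvawkdhn" = 73 72 6d 66 76 61 77 6b 64 68 6e is 11 bytes > B = 7, so hash it first: H(key) = 63, then zero-pad to 7 bytes: K' = 63 00 00 00 00 00 00.
K' ⊕ ipad = 55 36 36 36 36 36 36.
Inner input = 55 36 36 36 36 36 36 ∥ e1 bd d7 26.
Inner hash: XOR 55⊕36⊕36⊕36⊕36⊕36⊕36⊕e1⊕bd⊕d7⊕26 = f8.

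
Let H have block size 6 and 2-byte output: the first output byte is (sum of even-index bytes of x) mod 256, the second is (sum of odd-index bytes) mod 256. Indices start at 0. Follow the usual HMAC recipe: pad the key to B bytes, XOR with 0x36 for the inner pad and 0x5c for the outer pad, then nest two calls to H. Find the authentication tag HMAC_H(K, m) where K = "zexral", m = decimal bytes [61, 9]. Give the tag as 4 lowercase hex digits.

b591

Key "zexral" = 7a 65 78 72 61 6c is exactly B = 6 bytes: K' = 7a 65 78 72 61 6c.
K' ⊕ ipad = 4c 53 4e 44 57 5a.  K' ⊕ opad = 26 39 24 2e 3d 30.
Inner input = (K'⊕ipad) ∥ m = 4c 53 4e 44 57 5a ∥ 3d 09.
Inner hash: even-index sum = 302 mod 256 = 46; odd-index sum = 250 mod 256 = 250 → 2e fa.
Outer input = (K'⊕opad) ∥ inner = 26 39 24 2e 3d 30 ∥ 2e fa.
Outer hash (tag): even-index sum = 181 mod 256 = 181; odd-index sum = 401 mod 256 = 145 → b5 91.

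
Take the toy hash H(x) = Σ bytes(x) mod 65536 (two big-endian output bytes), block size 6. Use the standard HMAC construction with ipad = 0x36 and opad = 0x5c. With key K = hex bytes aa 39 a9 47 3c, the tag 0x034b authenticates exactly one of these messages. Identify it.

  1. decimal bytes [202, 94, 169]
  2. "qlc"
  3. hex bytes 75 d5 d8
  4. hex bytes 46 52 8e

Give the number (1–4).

4

Key hex bytes aa 39 a9 47 3c is 5 bytes ≤ B = 6; zero-pad to 6 bytes: K' = aa 39 a9 47 3c 00.
K' ⊕ ipad = 9c 0f 9f 71 0a 36; K' ⊕ opad = f6 65 f5 1b 60 5c.
m1: inner = H(9c 0f 9f 71 0a 36 ca 5e a9) = 03 cc; tag = H(f6 65 f5 1b 60 5c 03 cc) = 03f6
m2: inner = H(9c 0f 9f 71 0a 36 71 6c 63) = 03 3b; tag = H(f6 65 f5 1b 60 5c 03 3b) = 0365
m3: inner = H(9c 0f 9f 71 0a 36 75 d5 d8) = 04 1d; tag = H(f6 65 f5 1b 60 5c 04 1d) = 0348
m4: inner = H(9c 0f 9f 71 0a 36 46 52 8e) = 03 21; tag = H(f6 65 f5 1b 60 5c 03 21) = 034b ← matches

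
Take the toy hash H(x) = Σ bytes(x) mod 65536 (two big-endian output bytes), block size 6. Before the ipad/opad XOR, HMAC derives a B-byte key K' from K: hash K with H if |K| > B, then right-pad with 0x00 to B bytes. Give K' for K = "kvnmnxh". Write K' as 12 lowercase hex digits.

030a00000000

|K| = 7 > B = 6, so first hash the key.
H(K): sum = 107+118+110+109+110+120+104 = 778 → 03 0a.
Zero-pad H(K) = 03 0a to 6 bytes: K' = 03 0a 00 00 00 00.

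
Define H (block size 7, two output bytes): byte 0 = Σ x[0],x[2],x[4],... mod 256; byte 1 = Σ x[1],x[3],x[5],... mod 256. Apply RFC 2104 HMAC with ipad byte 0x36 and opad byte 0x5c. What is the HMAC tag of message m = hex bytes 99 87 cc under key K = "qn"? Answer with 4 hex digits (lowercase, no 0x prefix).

Key "qn" = 71 6e is 2 bytes ≤ B = 7; zero-pad to 7 bytes: K' = 71 6e 00 00 00 00 00.
K' ⊕ ipad = 47 58 36 36 36 36 36.  K' ⊕ opad = 2d 32 5c 5c 5c 5c 5c.
Inner input = (K'⊕ipad) ∥ m = 47 58 36 36 36 36 36 ∥ 99 87 cc.
Inner hash: even-index sum = 368 mod 256 = 112; odd-index sum = 553 mod 256 = 41 → 70 29.
Outer input = (K'⊕opad) ∥ inner = 2d 32 5c 5c 5c 5c 5c ∥ 70 29.
Outer hash (tag): even-index sum = 362 mod 256 = 106; odd-index sum = 346 mod 256 = 90 → 6a 5a.

6a5a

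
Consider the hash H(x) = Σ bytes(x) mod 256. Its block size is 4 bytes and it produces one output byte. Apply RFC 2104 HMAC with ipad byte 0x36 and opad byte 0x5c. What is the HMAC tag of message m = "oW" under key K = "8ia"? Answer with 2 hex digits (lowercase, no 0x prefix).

f2

Key "8ia" = 38 69 61 is 3 bytes ≤ B = 4; zero-pad to 4 bytes: K' = 38 69 61 00.
K' ⊕ ipad = 0e 5f 57 36.  K' ⊕ opad = 64 35 3d 5c.
Inner input = (K'⊕ipad) ∥ m = 0e 5f 57 36 ∥ 6f 57.
Inner hash: sum = 14+95+87+54+111+87 = 448; mod 256 = 192 → c0.
Outer input = (K'⊕opad) ∥ inner = 64 35 3d 5c ∥ c0.
Outer hash (tag): sum = 100+53+61+92+192 = 498; mod 256 = 242 → f2.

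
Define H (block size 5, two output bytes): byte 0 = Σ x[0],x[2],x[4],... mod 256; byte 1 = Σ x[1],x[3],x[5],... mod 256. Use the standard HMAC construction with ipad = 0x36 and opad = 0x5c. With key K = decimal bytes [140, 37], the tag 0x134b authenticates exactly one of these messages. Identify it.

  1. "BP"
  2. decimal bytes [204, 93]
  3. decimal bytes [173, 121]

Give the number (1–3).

Key decimal bytes [140, 37] = 8c 25 is 2 bytes ≤ B = 5; zero-pad to 5 bytes: K' = 8c 25 00 00 00.
K' ⊕ ipad = ba 13 36 36 36; K' ⊕ opad = d0 79 5c 5c 5c.
m1: inner = H(ba 13 36 36 36 42 50) = 76 8b; tag = H(d0 79 5c 5c 5c 76 8b) = 134b ← matches
m2: inner = H(ba 13 36 36 36 cc 5d) = 83 15; tag = H(d0 79 5c 5c 5c 83 15) = 9d58
m3: inner = H(ba 13 36 36 36 ad 79) = 9f f6; tag = H(d0 79 5c 5c 5c 9f f6) = 7e74

1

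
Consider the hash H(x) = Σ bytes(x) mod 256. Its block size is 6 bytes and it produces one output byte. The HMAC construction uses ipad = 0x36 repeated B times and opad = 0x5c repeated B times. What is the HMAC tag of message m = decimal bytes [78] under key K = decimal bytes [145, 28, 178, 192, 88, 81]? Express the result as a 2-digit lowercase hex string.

16

Key decimal bytes [145, 28, 178, 192, 88, 81] = 91 1c b2 c0 58 51 is exactly B = 6 bytes: K' = 91 1c b2 c0 58 51.
K' ⊕ ipad = a7 2a 84 f6 6e 67.  K' ⊕ opad = cd 40 ee 9c 04 0d.
Inner input = (K'⊕ipad) ∥ m = a7 2a 84 f6 6e 67 ∥ 4e.
Inner hash: sum = 167+42+132+246+110+103+78 = 878; mod 256 = 110 → 6e.
Outer input = (K'⊕opad) ∥ inner = cd 40 ee 9c 04 0d ∥ 6e.
Outer hash (tag): sum = 205+64+238+156+4+13+110 = 790; mod 256 = 22 → 16.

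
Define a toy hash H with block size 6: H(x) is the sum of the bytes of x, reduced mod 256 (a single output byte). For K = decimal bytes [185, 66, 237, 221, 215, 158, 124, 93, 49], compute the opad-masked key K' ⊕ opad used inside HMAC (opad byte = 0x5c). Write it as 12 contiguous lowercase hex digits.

Key decimal bytes [185, 66, 237, 221, 215, 158, 124, 93, 49] = b9 42 ed dd d7 9e 7c 5d 31 is 9 bytes > B = 6, so hash it first: H(key) = 44, then zero-pad to 6 bytes: K' = 44 00 00 00 00 00.
XOR each byte with 0x5c: 44⊕5c=18, 00⊕5c=5c, 00⊕5c=5c, 00⊕5c=5c, 00⊕5c=5c, 00⊕5c=5c.

185c5c5c5c5c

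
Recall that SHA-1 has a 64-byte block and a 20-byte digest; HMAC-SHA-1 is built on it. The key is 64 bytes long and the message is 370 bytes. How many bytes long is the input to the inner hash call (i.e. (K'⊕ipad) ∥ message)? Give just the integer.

Key is 64 ≤ 64 bytes, zero-padded: |K'| = 64.
Inner input = (K'⊕ipad) ∥ m → 64 + 370 = 434 bytes.

434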